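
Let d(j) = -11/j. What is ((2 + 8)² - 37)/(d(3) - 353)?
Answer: -189/1070 ≈ -0.17664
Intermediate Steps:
((2 + 8)² - 37)/(d(3) - 353) = ((2 + 8)² - 37)/(-11/3 - 353) = (10² - 37)/(-11*⅓ - 353) = (100 - 37)/(-11/3 - 353) = 63/(-1070/3) = 63*(-3/1070) = -189/1070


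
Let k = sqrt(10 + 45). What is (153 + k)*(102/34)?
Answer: 459 + 3*sqrt(55) ≈ 481.25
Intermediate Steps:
k = sqrt(55) ≈ 7.4162
(153 + k)*(102/34) = (153 + sqrt(55))*(102/34) = (153 + sqrt(55))*(102*(1/34)) = (153 + sqrt(55))*3 = 459 + 3*sqrt(55)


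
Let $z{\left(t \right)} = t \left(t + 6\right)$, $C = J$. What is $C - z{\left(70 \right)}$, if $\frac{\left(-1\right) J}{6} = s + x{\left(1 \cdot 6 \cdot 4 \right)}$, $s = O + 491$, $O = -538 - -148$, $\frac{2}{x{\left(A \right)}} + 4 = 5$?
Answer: $-5938$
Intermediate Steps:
$x{\left(A \right)} = 2$ ($x{\left(A \right)} = \frac{2}{-4 + 5} = \frac{2}{1} = 2 \cdot 1 = 2$)
$O = -390$ ($O = -538 + 148 = -390$)
$s = 101$ ($s = -390 + 491 = 101$)
$J = -618$ ($J = - 6 \left(101 + 2\right) = \left(-6\right) 103 = -618$)
$C = -618$
$z{\left(t \right)} = t \left(6 + t\right)$
$C - z{\left(70 \right)} = -618 - 70 \left(6 + 70\right) = -618 - 70 \cdot 76 = -618 - 5320 = -5938$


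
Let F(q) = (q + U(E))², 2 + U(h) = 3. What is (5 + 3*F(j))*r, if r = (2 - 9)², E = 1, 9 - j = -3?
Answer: 25088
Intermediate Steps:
j = 12 (j = 9 - 1*(-3) = 9 + 3 = 12)
U(h) = 1 (U(h) = -2 + 3 = 1)
r = 49 (r = (-7)² = 49)
F(q) = (1 + q)² (F(q) = (q + 1)² = (1 + q)²)
(5 + 3*F(j))*r = (5 + 3*(1 + 12)²)*49 = (5 + 3*13²)*49 = (5 + 3*169)*49 = (5 + 507)*49 = 512*49 = 25088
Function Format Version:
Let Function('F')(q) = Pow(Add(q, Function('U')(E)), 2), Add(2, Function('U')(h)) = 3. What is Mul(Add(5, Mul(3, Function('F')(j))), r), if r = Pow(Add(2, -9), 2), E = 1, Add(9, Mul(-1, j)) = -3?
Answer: 25088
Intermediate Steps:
j = 12 (j = Add(9, Mul(-1, -3)) = Add(9, 3) = 12)
Function('U')(h) = 1 (Function('U')(h) = Add(-2, 3) = 1)
r = 49 (r = Pow(-7, 2) = 49)
Function('F')(q) = Pow(Add(1, q), 2) (Function('F')(q) = Pow(Add(q, 1), 2) = Pow(Add(1, q), 2))
Mul(Add(5, Mul(3, Function('F')(j))), r) = Mul(Add(5, Mul(3, Pow(Add(1, 12), 2))), 49) = Mul(Add(5, Mul(3, Pow(13, 2))), 49) = Mul(Add(5, Mul(3, 169)), 49) = Mul(Add(5, 507), 49) = Mul(512, 49) = 25088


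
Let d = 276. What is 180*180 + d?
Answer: 32676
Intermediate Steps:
180*180 + d = 180*180 + 276 = 32400 + 276 = 32676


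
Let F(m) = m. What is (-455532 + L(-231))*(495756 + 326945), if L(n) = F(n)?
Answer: -374956675863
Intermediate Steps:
L(n) = n
(-455532 + L(-231))*(495756 + 326945) = (-455532 - 231)*(495756 + 326945) = -455763*822701 = -374956675863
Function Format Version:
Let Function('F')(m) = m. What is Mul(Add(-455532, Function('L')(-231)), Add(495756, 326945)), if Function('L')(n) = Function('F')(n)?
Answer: -374956675863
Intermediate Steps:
Function('L')(n) = n
Mul(Add(-455532, Function('L')(-231)), Add(495756, 326945)) = Mul(Add(-455532, -231), Add(495756, 326945)) = Mul(-455763, 822701) = -374956675863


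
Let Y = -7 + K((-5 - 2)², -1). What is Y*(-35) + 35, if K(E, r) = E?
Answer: -1435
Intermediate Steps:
Y = 42 (Y = -7 + (-5 - 2)² = -7 + (-7)² = -7 + 49 = 42)
Y*(-35) + 35 = 42*(-35) + 35 = -1470 + 35 = -1435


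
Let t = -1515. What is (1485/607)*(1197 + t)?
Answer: -472230/607 ≈ -777.97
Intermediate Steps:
(1485/607)*(1197 + t) = (1485/607)*(1197 - 1515) = (1485*(1/607))*(-318) = (1485/607)*(-318) = -472230/607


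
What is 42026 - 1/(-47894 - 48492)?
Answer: 4050718037/96386 ≈ 42026.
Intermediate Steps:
42026 - 1/(-47894 - 48492) = 42026 - 1/(-96386) = 42026 - 1*(-1/96386) = 42026 + 1/96386 = 4050718037/96386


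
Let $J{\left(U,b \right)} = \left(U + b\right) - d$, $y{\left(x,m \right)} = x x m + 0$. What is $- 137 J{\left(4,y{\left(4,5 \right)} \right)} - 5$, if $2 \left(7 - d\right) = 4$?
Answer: $-10828$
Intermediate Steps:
$d = 5$ ($d = 7 - 2 = 5$)
$y{\left(x,m \right)} = m x^{2}$ ($y{\left(x,m \right)} = x^{2} m + 0 = m x^{2} + 0 = m x^{2}$)
$J{\left(U,b \right)} = -5 + U + b$ ($J{\left(U,b \right)} = \left(U + b\right) - 5 = -5 + U + b$)
$- 137 J{\left(4,y{\left(4,5 \right)} \right)} - 5 = - 137 \left(-5 + 4 + 5 \cdot 4^{2}\right) - 5 = - 137 \left(-5 + 4 + 5 \cdot 16\right) - 5 = - 137 \left(-5 + 4 + 80\right) - 5 = \left(-137\right) 79 - 5 = -10823 - 5 = -10828$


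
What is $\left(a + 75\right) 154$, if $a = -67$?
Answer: $1232$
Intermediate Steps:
$\left(a + 75\right) 154 = \left(-67 + 75\right) 154 = 8 \cdot 154 = 1232$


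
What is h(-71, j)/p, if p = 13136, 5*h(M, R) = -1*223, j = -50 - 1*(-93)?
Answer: -223/65680 ≈ -0.0033952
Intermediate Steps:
j = 43 (j = -50 + 93 = 43)
h(M, R) = -223/5 (h(M, R) = (-1*223)/5 = (1/5)*(-223) = -223/5)
h(-71, j)/p = -223/5/13136 = -223/5*1/13136 = -223/65680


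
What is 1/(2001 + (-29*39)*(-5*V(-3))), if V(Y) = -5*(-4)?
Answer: 1/115101 ≈ 8.6880e-6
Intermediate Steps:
V(Y) = 20
1/(2001 + (-29*39)*(-5*V(-3))) = 1/(2001 + (-29*39)*(-5*20)) = 1/(2001 - 1131*(-100)) = 1/(2001 + 113100) = 1/115101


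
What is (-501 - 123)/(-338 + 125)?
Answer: 208/71 ≈ 2.9296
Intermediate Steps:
(-501 - 123)/(-338 + 125) = -624/(-213) = -624*(-1/213) = 208/71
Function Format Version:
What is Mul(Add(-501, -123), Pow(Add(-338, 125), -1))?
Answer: Rational(208, 71) ≈ 2.9296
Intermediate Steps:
Mul(Add(-501, -123), Pow(Add(-338, 125), -1)) = Mul(-624, Pow(-213, -1)) = Mul(-624, Rational(-1, 213)) = Rational(208, 71)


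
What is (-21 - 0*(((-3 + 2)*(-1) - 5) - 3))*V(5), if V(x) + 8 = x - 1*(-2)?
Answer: 21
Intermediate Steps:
V(x) = -6 + x (V(x) = -8 + (x - 1*(-2)) = -8 + (x + 2) = -8 + (2 + x) = -6 + x)
(-21 - 0*(((-3 + 2)*(-1) - 5) - 3))*V(5) = (-21 - 0*(((-3 + 2)*(-1) - 5) - 3))*(-6 + 5) = (-21 - 0*((-1*(-1) - 5) - 3))*(-1) = (-21 - 0*((1 - 5) - 3))*(-1) = (-21 - 0*(-4 - 3))*(-1) = (-21 - 0*(-7))*(-1) = (-21 - 4*0)*(-1) = (-21 + 0)*(-1) = -21*(-1) = 21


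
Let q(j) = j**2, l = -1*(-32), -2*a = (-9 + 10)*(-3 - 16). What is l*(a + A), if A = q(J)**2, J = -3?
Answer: 2896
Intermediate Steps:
a = 19/2 (a = -(-9 + 10)*(-3 - 16)/2 = -(-19)/2 = -1/2*(-19) = 19/2 ≈ 9.5000)
l = 32
A = 81 (A = ((-3)**2)**2 = 9**2 = 81)
l*(a + A) = 32*(19/2 + 81) = 32*(181/2) = 2896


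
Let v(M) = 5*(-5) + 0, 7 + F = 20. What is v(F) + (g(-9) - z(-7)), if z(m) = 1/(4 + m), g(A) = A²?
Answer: 169/3 ≈ 56.333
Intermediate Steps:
F = 13 (F = -7 + 20 = 13)
v(M) = -25 (v(M) = -25 + 0 = -25)
v(F) + (g(-9) - z(-7)) = -25 + ((-9)² - 1/(4 - 7)) = -25 + (81 - 1/(-3)) = -25 + (81 - 1*(-⅓)) = -25 + (81 + ⅓) = -25 + 244/3 = 169/3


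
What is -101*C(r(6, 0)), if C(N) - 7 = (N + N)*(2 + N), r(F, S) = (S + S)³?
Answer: -707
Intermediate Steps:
r(F, S) = 8*S³ (r(F, S) = (2*S)³ = 8*S³)
C(N) = 7 + 2*N*(2 + N) (C(N) = 7 + (N + N)*(2 + N) = 7 + (2*N)*(2 + N) = 7 + 2*N*(2 + N))
-101*C(r(6, 0)) = -101*(7 + 2*(8*0³)² + 4*(8*0³)) = -101*(7 + 2*(8*0)² + 4*(8*0)) = -101*(7 + 2*0² + 4*0) = -101*(7 + 2*0 + 0) = -101*(7 + 0 + 0) = -101*7 = -707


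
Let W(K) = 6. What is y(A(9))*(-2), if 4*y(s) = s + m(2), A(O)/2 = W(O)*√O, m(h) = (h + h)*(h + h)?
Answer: -26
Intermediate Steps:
m(h) = 4*h² (m(h) = (2*h)*(2*h) = 4*h²)
A(O) = 12*√O (A(O) = 2*(6*√O) = 12*√O)
y(s) = 4 + s/4 (y(s) = (s + 4*2²)/4 = (s + 4*4)/4 = (s + 16)/4 = (16 + s)/4 = 4 + s/4)
y(A(9))*(-2) = (4 + (12*√9)/4)*(-2) = (4 + (12*3)/4)*(-2) = (4 + (¼)*36)*(-2) = (4 + 9)*(-2) = 13*(-2) = -26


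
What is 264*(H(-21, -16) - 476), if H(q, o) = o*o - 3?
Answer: -58872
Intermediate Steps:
H(q, o) = -3 + o² (H(q, o) = o² - 3 = -3 + o²)
264*(H(-21, -16) - 476) = 264*((-3 + (-16)²) - 476) = 264*((-3 + 256) - 476) = 264*(253 - 476) = 264*(-223) = -58872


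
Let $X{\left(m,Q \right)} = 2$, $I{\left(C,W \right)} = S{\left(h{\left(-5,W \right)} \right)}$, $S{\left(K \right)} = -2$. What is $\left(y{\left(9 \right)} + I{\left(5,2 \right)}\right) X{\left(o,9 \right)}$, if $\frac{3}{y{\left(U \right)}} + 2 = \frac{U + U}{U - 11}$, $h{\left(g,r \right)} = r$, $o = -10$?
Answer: $- \frac{50}{11} \approx -4.5455$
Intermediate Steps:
$I{\left(C,W \right)} = -2$
$y{\left(U \right)} = \frac{3}{-2 + \frac{2 U}{-11 + U}}$ ($y{\left(U \right)} = \frac{3}{-2 + \frac{U + U}{U - 11}} = \frac{3}{-2 + \frac{2 U}{-11 + U}}$)
$\left(y{\left(9 \right)} + I{\left(5,2 \right)}\right) X{\left(o,9 \right)} = \left(\left(- \frac{3}{2} + \frac{3}{22} \cdot 9\right) - 2\right) 2 = \left(\left(- \frac{3}{2} + \frac{27}{22}\right) - 2\right) 2 = \left(- \frac{3}{11} - 2\right) 2 = \left(- \frac{25}{11}\right) 2 = - \frac{50}{11}$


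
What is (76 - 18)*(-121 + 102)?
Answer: -1102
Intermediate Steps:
(76 - 18)*(-121 + 102) = 58*(-19) = -1102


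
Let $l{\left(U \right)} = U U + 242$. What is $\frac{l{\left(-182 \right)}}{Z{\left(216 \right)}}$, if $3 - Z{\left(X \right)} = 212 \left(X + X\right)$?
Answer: $- \frac{11122}{30527} \approx -0.36433$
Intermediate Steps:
$l{\left(U \right)} = 242 + U^{2}$ ($l{\left(U \right)} = U^{2} + 242 = 242 + U^{2}$)
$Z{\left(X \right)} = 3 - 424 X$ ($Z{\left(X \right)} = 3 - 212 \left(X + X\right) = 3 - 212 \cdot 2 X = 3 - 424 X$)
$\frac{l{\left(-182 \right)}}{Z{\left(216 \right)}} = \frac{242 + \left(-182\right)^{2}}{3 - 91584} = \frac{242 + 33124}{3 - 91584} = \frac{33366}{-91581} = 33366 \left(- \frac{1}{91581}\right) = - \frac{11122}{30527}$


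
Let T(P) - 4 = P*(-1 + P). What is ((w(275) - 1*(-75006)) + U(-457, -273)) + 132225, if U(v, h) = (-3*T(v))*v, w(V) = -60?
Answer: 287171181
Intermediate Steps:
T(P) = 4 + P*(-1 + P)
U(v, h) = v*(-12 - 3*v² + 3*v) (U(v, h) = (-3*(4 + v² - v))*v = (-12 - 3*v² + 3*v)*v = v*(-12 - 3*v² + 3*v))
((w(275) - 1*(-75006)) + U(-457, -273)) + 132225 = ((-60 - 1*(-75006)) + 3*(-457)*(-4 - 457 - 1*(-457)²)) + 132225 = ((-60 + 75006) + 3*(-457)*(-4 - 457 - 1*208849)) + 132225 = (74946 + 3*(-457)*(-4 - 457 - 208849)) + 132225 = (74946 + 3*(-457)*(-209310)) + 132225 = (74946 + 286964010) + 132225 = 287038956 + 132225 = 287171181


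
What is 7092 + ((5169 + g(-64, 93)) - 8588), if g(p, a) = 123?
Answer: 3796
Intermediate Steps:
7092 + ((5169 + g(-64, 93)) - 8588) = 7092 + ((5169 + 123) - 8588) = 7092 + (5292 - 8588) = 7092 - 3296 = 3796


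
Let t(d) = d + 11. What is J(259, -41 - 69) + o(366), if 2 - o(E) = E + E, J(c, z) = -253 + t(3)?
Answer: -969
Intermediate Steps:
t(d) = 11 + d
J(c, z) = -239 (J(c, z) = -253 + (11 + 3) = -253 + 14 = -239)
o(E) = 2 - 2*E (o(E) = 2 - (E + E) = 2 - 2*E)
J(259, -41 - 69) + o(366) = -239 + (2 - 2*366) = -239 + (2 - 732) = -239 - 730 = -969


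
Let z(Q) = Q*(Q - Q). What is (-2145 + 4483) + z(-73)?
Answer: 2338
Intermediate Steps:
z(Q) = 0 (z(Q) = Q*0 = 0)
(-2145 + 4483) + z(-73) = (-2145 + 4483) + 0 = 2338 + 0 = 2338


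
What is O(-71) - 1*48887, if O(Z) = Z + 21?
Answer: -48937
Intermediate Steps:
O(Z) = 21 + Z
O(-71) - 1*48887 = (21 - 71) - 1*48887 = -50 - 48887 = -48937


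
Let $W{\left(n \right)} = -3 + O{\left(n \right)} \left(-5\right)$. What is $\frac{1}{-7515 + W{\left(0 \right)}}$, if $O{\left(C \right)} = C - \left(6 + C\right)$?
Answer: $- \frac{1}{7488} \approx -0.00013355$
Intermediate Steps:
$O{\left(C \right)} = -6$ ($O{\left(C \right)} = C - \left(6 + C\right) = -6$)
$W{\left(n \right)} = 27$ ($W{\left(n \right)} = -3 - -30 = -3 + 30 = 27$)
$\frac{1}{-7515 + W{\left(0 \right)}} = \frac{1}{-7515 + 27} = \frac{1}{-7488} = - \frac{1}{7488}$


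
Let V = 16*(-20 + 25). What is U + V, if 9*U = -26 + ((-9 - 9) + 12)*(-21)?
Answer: 820/9 ≈ 91.111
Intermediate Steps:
U = 100/9 (U = (-26 + ((-9 - 9) + 12)*(-21))/9 = (-26 + (-18 + 12)*(-21))/9 = (-26 - 6*(-21))/9 = (-26 + 126)/9 = (⅑)*100 = 100/9 ≈ 11.111)
V = 80 (V = 16*5 = 80)
U + V = 100/9 + 80 = 820/9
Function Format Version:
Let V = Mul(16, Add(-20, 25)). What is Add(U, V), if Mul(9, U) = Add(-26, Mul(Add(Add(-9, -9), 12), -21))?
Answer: Rational(820, 9) ≈ 91.111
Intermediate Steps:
U = Rational(100, 9) (U = Mul(Rational(1, 9), Add(-26, Mul(Add(Add(-9, -9), 12), -21))) = Mul(Rational(1, 9), Add(-26, Mul(Add(-18, 12), -21))) = Mul(Rational(1, 9), Add(-26, Mul(-6, -21))) = Mul(Rational(1, 9), Add(-26, 126)) = Mul(Rational(1, 9), 100) = Rational(100, 9) ≈ 11.111)
V = 80 (V = Mul(16, 5) = 80)
Add(U, V) = Add(Rational(100, 9), 80) = Rational(820, 9)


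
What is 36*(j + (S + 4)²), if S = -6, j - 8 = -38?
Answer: -936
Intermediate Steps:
j = -30 (j = 8 - 38 = -30)
36*(j + (S + 4)²) = 36*(-30 + (-6 + 4)²) = 36*(-30 + (-2)²) = 36*(-30 + 4) = 36*(-26) = -936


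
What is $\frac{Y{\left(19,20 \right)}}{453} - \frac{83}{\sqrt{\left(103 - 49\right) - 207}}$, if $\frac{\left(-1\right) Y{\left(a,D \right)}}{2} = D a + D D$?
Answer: $- \frac{520}{151} + \frac{83 i \sqrt{17}}{51} \approx -3.4437 + 6.7102 i$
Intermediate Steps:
$Y{\left(a,D \right)} = - 2 D^{2} - 2 D a$ ($Y{\left(a,D \right)} = - 2 \left(D a + D D\right) = - 2 \left(D a + D^{2}\right) = - 2 \left(D^{2} + D a\right) = - 2 D^{2} - 2 D a$)
$\frac{Y{\left(19,20 \right)}}{453} - \frac{83}{\sqrt{\left(103 - 49\right) - 207}} = \frac{\left(-2\right) 20 \left(20 + 19\right)}{453} - \frac{83}{\sqrt{\left(103 - 49\right) - 207}} = \left(-2\right) 20 \cdot 39 \cdot \frac{1}{453} - \frac{83}{\sqrt{54 - 207}} = \left(-1560\right) \frac{1}{453} - \frac{83}{\sqrt{-153}} = - \frac{520}{151} - \frac{83}{3 i \sqrt{17}} = - \frac{520}{151} - 83 \left(- \frac{i \sqrt{17}}{51}\right) = - \frac{520}{151} + \frac{83 i \sqrt{17}}{51}$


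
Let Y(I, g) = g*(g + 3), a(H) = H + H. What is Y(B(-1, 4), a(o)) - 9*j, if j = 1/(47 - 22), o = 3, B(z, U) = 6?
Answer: 1341/25 ≈ 53.640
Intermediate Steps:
a(H) = 2*H
Y(I, g) = g*(3 + g)
j = 1/25 ≈ 0.040000
Y(B(-1, 4), a(o)) - 9*j = (2*3)*(3 + 2*3) - 9*1/25 = 6*(3 + 6) - 9/25 = 6*9 - 9/25 = 54 - 9/25 = 1341/25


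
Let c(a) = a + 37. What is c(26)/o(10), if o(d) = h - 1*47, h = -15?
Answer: -63/62 ≈ -1.0161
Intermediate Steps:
c(a) = 37 + a
o(d) = -62 (o(d) = -15 - 1*47 = -15 - 47 = -62)
c(26)/o(10) = (37 + 26)/(-62) = 63*(-1/62) = -63/62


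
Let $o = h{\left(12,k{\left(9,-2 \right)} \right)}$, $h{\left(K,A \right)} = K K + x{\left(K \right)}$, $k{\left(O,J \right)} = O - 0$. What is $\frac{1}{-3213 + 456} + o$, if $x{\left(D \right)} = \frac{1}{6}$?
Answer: $\frac{794933}{5514} \approx 144.17$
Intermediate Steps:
$k{\left(O,J \right)} = O$ ($k{\left(O,J \right)} = O + 0 = O$)
$x{\left(D \right)} = \frac{1}{6}$
$h{\left(K,A \right)} = \frac{1}{6} + K^{2}$ ($h{\left(K,A \right)} = K K + \frac{1}{6} = K^{2} + \frac{1}{6} = \frac{1}{6} + K^{2}$)
$o = \frac{865}{6}$ ($o = \frac{1}{6} + 12^{2} = \frac{1}{6} + 144 = \frac{865}{6} \approx 144.17$)
$\frac{1}{-3213 + 456} + o = \frac{1}{-3213 + 456} + \frac{865}{6} = \frac{1}{-2757} + \frac{865}{6} = - \frac{1}{2757} + \frac{865}{6} = \frac{794933}{5514}$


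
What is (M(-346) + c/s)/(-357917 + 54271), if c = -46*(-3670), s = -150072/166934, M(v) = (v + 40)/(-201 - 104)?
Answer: 1074425303921/1737309070770 ≈ 0.61844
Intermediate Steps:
M(v) = -8/61 - v/305 (M(v) = (40 + v)/(-305) = (40 + v)*(-1/305) = -8/61 - v/305)
s = -75036/83467 (s = -150072*1/166934 = -75036/83467 ≈ -0.89899)
c = 168820
(M(-346) + c/s)/(-357917 + 54271) = ((-8/61 - 1/305*(-346)) + 168820/(-75036/83467))/(-357917 + 54271) = ((-8/61 + 346/305) + 168820*(-83467/75036))/(-303646) = (306/305 - 3522724735/18759)*(-1/303646) = -1074425303921/5721495*(-1/303646) = 1074425303921/1737309070770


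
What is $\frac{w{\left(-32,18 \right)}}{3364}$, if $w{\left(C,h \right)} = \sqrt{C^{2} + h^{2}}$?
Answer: $\frac{\sqrt{337}}{1682} \approx 0.010914$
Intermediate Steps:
$\frac{w{\left(-32,18 \right)}}{3364} = \frac{\sqrt{\left(-32\right)^{2} + 18^{2}}}{3364} = \sqrt{1024 + 324} \cdot \frac{1}{3364} = \sqrt{1348} \cdot \frac{1}{3364} = 2 \sqrt{337} \cdot \frac{1}{3364} = \frac{\sqrt{337}}{1682}$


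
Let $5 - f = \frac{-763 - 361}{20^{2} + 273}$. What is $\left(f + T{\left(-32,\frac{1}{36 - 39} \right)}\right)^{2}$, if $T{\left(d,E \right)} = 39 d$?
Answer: $\frac{697918222225}{452929} \approx 1.5409 \cdot 10^{6}$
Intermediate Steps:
$f = \frac{4489}{673}$ ($f = 5 - \frac{-763 - 361}{20^{2} + 273} = 5 - - \frac{1124}{400 + 273} = 5 - - \frac{1124}{673} = 5 + \frac{1124}{673} = \frac{4489}{673} \approx 6.6701$)
$\left(f + T{\left(-32,\frac{1}{36 - 39} \right)}\right)^{2} = \left(\frac{4489}{673} + 39 \left(-32\right)\right)^{2} = \left(\frac{4489}{673} - 1248\right)^{2} = \left(- \frac{835415}{673}\right)^{2} = \frac{697918222225}{452929}$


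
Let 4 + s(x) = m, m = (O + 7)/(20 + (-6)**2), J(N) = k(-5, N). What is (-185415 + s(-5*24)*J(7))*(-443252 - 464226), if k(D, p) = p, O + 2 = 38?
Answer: 673122260239/4 ≈ 1.6828e+11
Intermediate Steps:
O = 36 (O = -2 + 38 = 36)
J(N) = N
m = 43/56 (m = (36 + 7)/(20 + (-6)**2) = 43/(20 + 36) = 43/56 ≈ 0.76786)
s(x) = -181/56 (s(x) = -4 + 43/56 = -181/56)
(-185415 + s(-5*24)*J(7))*(-443252 - 464226) = (-185415 - 181/56*7)*(-443252 - 464226) = (-185415 - 181/8)*(-907478) = -1483501/8*(-907478) = 673122260239/4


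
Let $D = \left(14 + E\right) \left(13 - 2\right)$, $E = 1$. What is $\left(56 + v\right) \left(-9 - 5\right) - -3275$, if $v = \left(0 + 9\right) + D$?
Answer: $55$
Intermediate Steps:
$D = 165$ ($D = \left(14 + 1\right) \left(13 - 2\right) = 15 \cdot 11 = 165$)
$v = 174$ ($v = \left(0 + 9\right) + 165 = 9 + 165 = 174$)
$\left(56 + v\right) \left(-9 - 5\right) - -3275 = \left(56 + 174\right) \left(-9 - 5\right) - -3275 = 230 \left(-14\right) + 3275 = -3220 + 3275 = 55$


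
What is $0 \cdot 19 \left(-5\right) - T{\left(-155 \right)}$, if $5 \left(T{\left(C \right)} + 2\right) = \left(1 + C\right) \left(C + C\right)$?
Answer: $-9546$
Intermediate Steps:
$T{\left(C \right)} = -2 + \frac{2 C \left(1 + C\right)}{5}$ ($T{\left(C \right)} = -2 + \frac{\left(1 + C\right) \left(C + C\right)}{5} = -2 + \frac{\left(1 + C\right) 2 C}{5} = -2 + \frac{2 C \left(1 + C\right)}{5}$)
$0 \cdot 19 \left(-5\right) - T{\left(-155 \right)} = 0 \cdot 19 \left(-5\right) - \left(-2 + \frac{2}{5} \left(-155\right) + \frac{2 \left(-155\right)^{2}}{5}\right) = 0 \left(-5\right) - \left(-2 - 62 + \frac{2}{5} \cdot 24025\right) = 0 - \left(-2 - 62 + 9610\right) = 0 - 9546 = -9546$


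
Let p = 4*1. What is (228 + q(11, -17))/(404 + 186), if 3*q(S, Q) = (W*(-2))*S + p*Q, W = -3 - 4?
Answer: 77/177 ≈ 0.43503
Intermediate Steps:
W = -7
p = 4
q(S, Q) = 4*Q/3 + 14*S/3 (q(S, Q) = ((-7*(-2))*S + 4*Q)/3 = (14*S + 4*Q)/3 = (4*Q + 14*S)/3 = 4*Q/3 + 14*S/3)
(228 + q(11, -17))/(404 + 186) = (228 + ((4/3)*(-17) + (14/3)*11))/(404 + 186) = (228 + (-68/3 + 154/3))/590 = (228 + 86/3)*(1/590) = (770/3)*(1/590) = 77/177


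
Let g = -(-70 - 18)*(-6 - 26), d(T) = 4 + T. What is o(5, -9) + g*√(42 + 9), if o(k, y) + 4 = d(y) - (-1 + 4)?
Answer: -12 - 2816*√51 ≈ -20122.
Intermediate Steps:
o(k, y) = -3 + y (o(k, y) = -4 + ((4 + y) - (-1 + 4)) = -4 + ((4 + y) - 1*3) = -4 + ((4 + y) - 3) = -4 + (1 + y) = -3 + y)
g = -2816 (g = -(-88)*(-32) = -1*2816 = -2816)
o(5, -9) + g*√(42 + 9) = (-3 - 9) - 2816*√(42 + 9) = -12 - 2816*√51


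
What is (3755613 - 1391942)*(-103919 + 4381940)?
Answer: 10111834175091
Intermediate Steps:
(3755613 - 1391942)*(-103919 + 4381940) = 2363671*4278021 = 10111834175091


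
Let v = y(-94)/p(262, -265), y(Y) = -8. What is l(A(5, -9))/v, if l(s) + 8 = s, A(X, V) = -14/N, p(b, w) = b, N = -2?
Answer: 131/4 ≈ 32.750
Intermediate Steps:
A(X, V) = 7 (A(X, V) = -14/(-2) = -14*(-½) = 7)
l(s) = -8 + s
v = -4/131 (v = -8/262 = -8*1/262 = -4/131 ≈ -0.030534)
l(A(5, -9))/v = (-8 + 7)/(-4/131) = -1*(-131/4) = 131/4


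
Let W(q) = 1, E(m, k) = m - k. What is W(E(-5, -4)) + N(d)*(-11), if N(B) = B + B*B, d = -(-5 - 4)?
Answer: -989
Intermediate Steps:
d = 9 (d = -1*(-9) = 9)
N(B) = B + B²
W(E(-5, -4)) + N(d)*(-11) = 1 + (9*(1 + 9))*(-11) = 1 + (9*10)*(-11) = 1 + 90*(-11) = 1 - 990 = -989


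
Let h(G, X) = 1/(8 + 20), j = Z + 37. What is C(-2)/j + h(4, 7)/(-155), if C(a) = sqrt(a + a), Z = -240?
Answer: -1/4340 - 2*I/203 ≈ -0.00023041 - 0.0098522*I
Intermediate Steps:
j = -203 (j = -240 + 37 = -203)
h(G, X) = 1/28
C(a) = sqrt(2)*sqrt(a) (C(a) = sqrt(2*a) = sqrt(2)*sqrt(a))
C(-2)/j + h(4, 7)/(-155) = (sqrt(2)*sqrt(-2))/(-203) + (1/28)/(-155) = (sqrt(2)*(I*sqrt(2)))*(-1/203) + (1/28)*(-1/155) = (2*I)*(-1/203) - 1/4340 = -2*I/203 - 1/4340 = -1/4340 - 2*I/203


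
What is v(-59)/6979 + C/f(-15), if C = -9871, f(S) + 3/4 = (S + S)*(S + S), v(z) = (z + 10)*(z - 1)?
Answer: -37854808/3586209 ≈ -10.556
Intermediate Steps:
v(z) = (-1 + z)*(10 + z) (v(z) = (10 + z)*(-1 + z) = (-1 + z)*(10 + z))
f(S) = -3/4 + 4*S**2 (f(S) = -3/4 + (S + S)*(S + S) = -3/4 + (2*S)*(2*S) = -3/4 + 4*S**2)
v(-59)/6979 + C/f(-15) = (-10 + (-59)**2 + 9*(-59))/6979 - 9871/(-3/4 + 4*(-15)**2) = (-10 + 3481 - 531)*(1/6979) - 9871/(-3/4 + 4*225) = 2940*(1/6979) - 9871/(-3/4 + 900) = 420/997 - 9871/3597/4 = 420/997 - 9871*4/3597 = 420/997 - 39484/3597 = -37854808/3586209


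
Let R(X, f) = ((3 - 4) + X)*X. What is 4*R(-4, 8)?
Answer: 80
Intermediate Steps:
R(X, f) = X*(-1 + X) (R(X, f) = (-1 + X)*X = X*(-1 + X))
4*R(-4, 8) = 4*(-4*(-1 - 4)) = 4*(-4*(-5)) = 4*20 = 80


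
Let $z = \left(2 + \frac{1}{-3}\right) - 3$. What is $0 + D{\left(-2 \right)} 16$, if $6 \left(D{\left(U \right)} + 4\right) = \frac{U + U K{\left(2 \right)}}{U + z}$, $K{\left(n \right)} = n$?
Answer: $- \frac{296}{5} \approx -59.2$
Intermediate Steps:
$z = - \frac{4}{3}$ ($z = \left(2 - \frac{1}{3}\right) - 3 = \frac{5}{3} - 3 = - \frac{4}{3} \approx -1.3333$)
$D{\left(U \right)} = -4 + \frac{U}{2 \left(- \frac{4}{3} + U\right)}$ ($D{\left(U \right)} = -4 + \frac{\left(U + U 2\right) \frac{1}{U - \frac{4}{3}}}{6} = -4 + \frac{\left(U + 2 U\right) \frac{1}{- \frac{4}{3} + U}}{6} = -4 + \frac{3 U \frac{1}{- \frac{4}{3} + U}}{6} = -4 + \frac{U}{2 \left(- \frac{4}{3} + U\right)}$)
$0 + D{\left(-2 \right)} 16 = 0 + \frac{32 - -42}{2 \left(-4 + 3 \left(-2\right)\right)} 16 = 0 + \frac{32 + 42}{2 \left(-4 - 6\right)} 16 = 0 + \frac{1}{2} \frac{1}{-10} \cdot 74 \cdot 16 = 0 + \frac{1}{2} \left(- \frac{1}{10}\right) 74 \cdot 16 = 0 - \frac{296}{5} = - \frac{296}{5}$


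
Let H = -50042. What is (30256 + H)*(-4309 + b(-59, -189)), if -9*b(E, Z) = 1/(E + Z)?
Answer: 95147777491/1116 ≈ 8.5258e+7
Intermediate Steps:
b(E, Z) = -1/(9*(E + Z))
(30256 + H)*(-4309 + b(-59, -189)) = (30256 - 50042)*(-4309 - 1/(9*(-59) + 9*(-189))) = -19786*(-4309 - 1/(-531 - 1701)) = -19786*(-4309 - 1/(-2232)) = -19786*(-4309 - 1*(-1/2232)) = -19786*(-4309 + 1/2232) = -19786*(-9617687/2232) = 95147777491/1116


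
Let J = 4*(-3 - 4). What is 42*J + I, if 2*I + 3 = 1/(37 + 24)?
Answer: -71827/61 ≈ -1177.5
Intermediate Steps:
I = -91/61 (I = -3/2 + 1/(2*(37 + 24)) = -3/2 + (1/2)/61 = -3/2 + (1/2)*(1/61) = -3/2 + 1/122 = -91/61 ≈ -1.4918)
J = -28 (J = 4*(-7) = -28)
42*J + I = 42*(-28) - 91/61 = -1176 - 91/61 = -71827/61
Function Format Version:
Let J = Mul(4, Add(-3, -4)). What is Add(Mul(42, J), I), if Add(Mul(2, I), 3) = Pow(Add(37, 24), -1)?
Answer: Rational(-71827, 61) ≈ -1177.5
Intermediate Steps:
I = Rational(-91, 61) (I = Add(Rational(-3, 2), Mul(Rational(1, 2), Pow(Add(37, 24), -1))) = Add(Rational(-3, 2), Mul(Rational(1, 2), Pow(61, -1))) = Add(Rational(-3, 2), Mul(Rational(1, 2), Rational(1, 61))) = Add(Rational(-3, 2), Rational(1, 122)) = Rational(-91, 61) ≈ -1.4918)
J = -28 (J = Mul(4, -7) = -28)
Add(Mul(42, J), I) = Add(Mul(42, -28), Rational(-91, 61)) = Add(-1176, Rational(-91, 61)) = Rational(-71827, 61)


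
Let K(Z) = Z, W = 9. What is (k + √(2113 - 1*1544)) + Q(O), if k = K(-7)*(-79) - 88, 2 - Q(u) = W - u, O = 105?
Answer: 563 + √569 ≈ 586.85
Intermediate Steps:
Q(u) = -7 + u (Q(u) = 2 - (9 - u) = 2 + (-9 + u) = -7 + u)
k = 465 (k = -7*(-79) - 88 = 553 - 88 = 465)
(k + √(2113 - 1*1544)) + Q(O) = (465 + √(2113 - 1*1544)) + (-7 + 105) = (465 + √(2113 - 1544)) + 98 = (465 + √569) + 98 = 563 + √569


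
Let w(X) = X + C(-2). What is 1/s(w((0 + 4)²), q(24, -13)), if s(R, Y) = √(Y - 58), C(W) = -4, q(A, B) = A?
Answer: -I*√34/34 ≈ -0.1715*I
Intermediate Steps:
w(X) = -4 + X (w(X) = X - 4 = -4 + X)
s(R, Y) = √(-58 + Y)
1/s(w((0 + 4)²), q(24, -13)) = 1/(√(-58 + 24)) = 1/(√(-34)) = 1/(I*√34) = -I*√34/34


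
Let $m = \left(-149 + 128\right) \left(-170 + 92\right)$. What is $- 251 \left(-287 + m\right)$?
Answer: $-339101$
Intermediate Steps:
$m = 1638$ ($m = \left(-21\right) \left(-78\right) = 1638$)
$- 251 \left(-287 + m\right) = - 251 \left(-287 + 1638\right) = \left(-251\right) 1351 = -339101$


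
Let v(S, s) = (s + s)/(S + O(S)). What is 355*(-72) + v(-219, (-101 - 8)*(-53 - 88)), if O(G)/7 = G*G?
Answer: -1429258957/55918 ≈ -25560.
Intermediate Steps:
O(G) = 7*G**2 (O(G) = 7*(G*G) = 7*G**2)
v(S, s) = 2*s/(S + 7*S**2) (v(S, s) = (s + s)/(S + 7*S**2) = (2*s)/(S + 7*S**2) = 2*s/(S + 7*S**2))
355*(-72) + v(-219, (-101 - 8)*(-53 - 88)) = 355*(-72) + 2*((-101 - 8)*(-53 - 88))/(-219*(1 + 7*(-219))) = -25560 + 2*(-109*(-141))*(-1/219)/(1 - 1533) = -25560 + 2*15369*(-1/219)/(-1532) = -25560 + 2*15369*(-1/219)*(-1/1532) = -25560 + 5123/55918 = -1429258957/55918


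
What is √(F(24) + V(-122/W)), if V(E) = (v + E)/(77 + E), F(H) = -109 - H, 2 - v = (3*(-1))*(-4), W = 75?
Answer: I*√4255131813/5653 ≈ 11.539*I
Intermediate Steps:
v = -10 (v = 2 - 3*(-1)*(-4) = 2 - (-3)*(-4) = 2 - 1*12 = 2 - 12 = -10)
V(E) = (-10 + E)/(77 + E)
√(F(24) + V(-122/W)) = √((-109 - 1*24) + (-10 - 122/75)/(77 - 122/75)) = √((-109 - 24) + (-10 - 122*1/75)/(77 - 122*1/75)) = √(-133 + (-10 - 122/75)/(77 - 122/75)) = √(-133 - 872/75/(5653/75)) = √(-133 + (75/5653)*(-872/75)) = √(-133 - 872/5653) = √(-752721/5653) = I*√4255131813/5653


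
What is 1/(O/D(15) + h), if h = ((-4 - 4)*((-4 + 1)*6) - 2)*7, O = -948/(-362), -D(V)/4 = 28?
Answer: 10136/10074947 ≈ 0.0010061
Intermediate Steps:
D(V) = -112 (D(V) = -4*28 = -112)
O = 474/181 (O = -948*(-1/362) = 474/181 ≈ 2.6188)
h = 994 (h = (-(-24)*6 - 2)*7 = (-8*(-18) - 2)*7 = (144 - 2)*7 = 142*7 = 994)
1/(O/D(15) + h) = 1/((474/181)/(-112) + 994) = 1/((474/181)*(-1/112) + 994) = 1/(-237/10136 + 994) = 1/(10074947/10136) = 10136/10074947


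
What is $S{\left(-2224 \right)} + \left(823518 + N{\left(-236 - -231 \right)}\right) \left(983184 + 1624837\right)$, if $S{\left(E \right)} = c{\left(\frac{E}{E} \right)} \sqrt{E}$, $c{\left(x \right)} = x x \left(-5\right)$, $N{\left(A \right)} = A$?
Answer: $2147739197773 - 20 i \sqrt{139} \approx 2.1477 \cdot 10^{12} - 235.8 i$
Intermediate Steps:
$c{\left(x \right)} = - 5 x^{2}$ ($c{\left(x \right)} = x^{2} \left(-5\right) = - 5 x^{2}$)
$S{\left(E \right)} = - 5 \sqrt{E}$ ($S{\left(E \right)} = - 5 \left(\frac{E}{E}\right)^{2} \sqrt{E} = - 5 \cdot 1^{2} \sqrt{E} = \left(-5\right) 1 \sqrt{E} = - 5 \sqrt{E}$)
$S{\left(-2224 \right)} + \left(823518 + N{\left(-236 - -231 \right)}\right) \left(983184 + 1624837\right) = - 5 \sqrt{-2224} + \left(823518 - 5\right) \left(983184 + 1624837\right) = - 5 \cdot 4 i \sqrt{139} + \left(823518 + \left(-236 + 231\right)\right) 2608021 = - 20 i \sqrt{139} + \left(823518 - 5\right) 2608021 = - 20 i \sqrt{139} + 823513 \cdot 2608021 = - 20 i \sqrt{139} + 2147739197773 = 2147739197773 - 20 i \sqrt{139}$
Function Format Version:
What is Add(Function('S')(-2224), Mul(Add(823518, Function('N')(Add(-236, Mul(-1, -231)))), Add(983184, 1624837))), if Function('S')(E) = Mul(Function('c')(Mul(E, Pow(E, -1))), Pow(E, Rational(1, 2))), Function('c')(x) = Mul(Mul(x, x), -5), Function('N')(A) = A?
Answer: Add(2147739197773, Mul(-20, I, Pow(139, Rational(1, 2)))) ≈ Add(2.1477e+12, Mul(-235.80, I))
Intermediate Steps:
Function('c')(x) = Mul(-5, Pow(x, 2)) (Function('c')(x) = Mul(Pow(x, 2), -5) = Mul(-5, Pow(x, 2)))
Function('S')(E) = Mul(-5, Pow(E, Rational(1, 2))) (Function('S')(E) = Mul(Mul(-5, Pow(Mul(E, Pow(E, -1)), 2)), Pow(E, Rational(1, 2))) = Mul(Mul(-5, Pow(1, 2)), Pow(E, Rational(1, 2))) = Mul(Mul(-5, 1), Pow(E, Rational(1, 2))) = Mul(-5, Pow(E, Rational(1, 2))))
Add(Function('S')(-2224), Mul(Add(823518, Function('N')(Add(-236, Mul(-1, -231)))), Add(983184, 1624837))) = Add(Mul(-5, Pow(-2224, Rational(1, 2))), Mul(Add(823518, Add(-236, Mul(-1, -231))), Add(983184, 1624837))) = Add(Mul(-5, Mul(4, I, Pow(139, Rational(1, 2)))), Mul(Add(823518, Add(-236, 231)), 2608021)) = Add(Mul(-20, I, Pow(139, Rational(1, 2))), Mul(Add(823518, -5), 2608021)) = Add(Mul(-20, I, Pow(139, Rational(1, 2))), Mul(823513, 2608021)) = Add(Mul(-20, I, Pow(139, Rational(1, 2))), 2147739197773) = Add(2147739197773, Mul(-20, I, Pow(139, Rational(1, 2))))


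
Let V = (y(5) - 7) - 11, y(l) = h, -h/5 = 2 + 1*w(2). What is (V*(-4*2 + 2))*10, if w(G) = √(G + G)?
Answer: 2280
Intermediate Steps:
w(G) = √2*√G (w(G) = √(2*G) = √2*√G)
h = -20 (h = -5*(2 + 1*(√2*√2)) = -5*(2 + 1*2) = -5*(2 + 2) = -5*4 = -20)
y(l) = -20
V = -38 (V = (-20 - 7) - 11 = -27 - 11 = -38)
(V*(-4*2 + 2))*10 = -38*(-4*2 + 2)*10 = -38*(-8 + 2)*10 = -38*(-6)*10 = 228*10 = 2280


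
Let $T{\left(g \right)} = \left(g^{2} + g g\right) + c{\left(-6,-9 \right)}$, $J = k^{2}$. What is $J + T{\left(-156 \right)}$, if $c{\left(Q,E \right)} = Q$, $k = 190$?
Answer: $84766$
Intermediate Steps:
$J = 36100$ ($J = 190^{2} = 36100$)
$T{\left(g \right)} = -6 + 2 g^{2}$ ($T{\left(g \right)} = \left(g^{2} + g g\right) - 6 = \left(g^{2} + g^{2}\right) - 6 = 2 g^{2} - 6 = -6 + 2 g^{2}$)
$J + T{\left(-156 \right)} = 36100 - \left(6 - 2 \left(-156\right)^{2}\right) = 36100 + \left(-6 + 2 \cdot 24336\right) = 36100 + \left(-6 + 48672\right) = 36100 + 48666 = 84766$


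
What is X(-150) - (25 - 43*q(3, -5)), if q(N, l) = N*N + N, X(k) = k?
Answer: 341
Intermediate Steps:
q(N, l) = N + N² (q(N, l) = N² + N = N + N²)
X(-150) - (25 - 43*q(3, -5)) = -150 - (25 - 129*(1 + 3)) = -150 - (25 - 129*4) = -150 - (25 - 43*12) = -150 - (25 - 516) = -150 - 1*(-491) = -150 + 491 = 341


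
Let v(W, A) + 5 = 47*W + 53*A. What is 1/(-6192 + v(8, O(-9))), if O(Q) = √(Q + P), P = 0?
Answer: -5821/33909322 - 159*I/33909322 ≈ -0.00017166 - 4.689e-6*I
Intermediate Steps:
O(Q) = √Q (O(Q) = √(Q + 0) = √Q)
v(W, A) = -5 + 47*W + 53*A (v(W, A) = -5 + (47*W + 53*A) = -5 + 47*W + 53*A)
1/(-6192 + v(8, O(-9))) = 1/(-6192 + (-5 + 47*8 + 53*√(-9))) = 1/(-6192 + (-5 + 376 + 53*(3*I))) = 1/(-6192 + (-5 + 376 + 159*I)) = 1/(-6192 + (371 + 159*I)) = 1/(-5821 + 159*I) = (-5821 - 159*I)/33909322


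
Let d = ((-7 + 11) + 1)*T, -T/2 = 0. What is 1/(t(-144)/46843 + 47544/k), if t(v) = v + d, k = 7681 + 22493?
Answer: 235573447/370459756 ≈ 0.63589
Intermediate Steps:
T = 0 (T = -2*0 = 0)
d = 0 (d = ((-7 + 11) + 1)*0 = (4 + 1)*0 = 5*0 = 0)
k = 30174
t(v) = v (t(v) = v + 0 = v)
1/(t(-144)/46843 + 47544/k) = 1/(-144/46843 + 47544/30174) = 1/(-144*1/46843 + 47544*(1/30174)) = 1/(-144/46843 + 7924/5029) = 1/(370459756/235573447) = 235573447/370459756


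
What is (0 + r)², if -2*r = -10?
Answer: 25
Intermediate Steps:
r = 5 (r = -½*(-10) = 5)
(0 + r)² = (0 + 5)² = 5² = 25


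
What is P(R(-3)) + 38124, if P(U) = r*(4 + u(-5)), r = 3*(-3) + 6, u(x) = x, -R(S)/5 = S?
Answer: 38127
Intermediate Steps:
R(S) = -5*S
r = -3 (r = -9 + 6 = -3)
P(U) = 3 (P(U) = -3*(4 - 5) = -3*(-1) = 3)
P(R(-3)) + 38124 = 3 + 38124 = 38127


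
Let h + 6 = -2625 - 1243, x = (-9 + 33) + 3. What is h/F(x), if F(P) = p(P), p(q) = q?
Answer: -3874/27 ≈ -143.48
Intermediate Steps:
x = 27 (x = 24 + 3 = 27)
F(P) = P
h = -3874 (h = -6 + (-2625 - 1243) = -6 - 3868 = -3874)
h/F(x) = -3874/27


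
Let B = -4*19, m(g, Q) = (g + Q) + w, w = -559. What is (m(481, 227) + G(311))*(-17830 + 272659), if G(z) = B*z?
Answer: -5985168723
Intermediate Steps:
m(g, Q) = -559 + Q + g (m(g, Q) = (g + Q) - 559 = (Q + g) - 559 = -559 + Q + g)
B = -76
G(z) = -76*z
(m(481, 227) + G(311))*(-17830 + 272659) = ((-559 + 227 + 481) - 76*311)*(-17830 + 272659) = (149 - 23636)*254829 = -23487*254829 = -5985168723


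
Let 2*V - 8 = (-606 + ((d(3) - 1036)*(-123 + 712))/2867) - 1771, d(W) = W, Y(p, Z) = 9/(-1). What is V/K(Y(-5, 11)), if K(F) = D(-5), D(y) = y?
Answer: 740036/2867 ≈ 258.12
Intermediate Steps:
Y(p, Z) = -9 (Y(p, Z) = 9*(-1) = -9)
K(F) = -5
V = -3700180/2867 (V = 4 + ((-606 + ((3 - 1036)*(-123 + 712))/2867) - 1771)/2 = 4 + ((-606 - 1033*589*(1/2867)) - 1771)/2 = 4 + ((-606 - 608437*1/2867) - 1771)/2 = 4 + ((-606 - 608437/2867) - 1771)/2 = 4 + (-2345839/2867 - 1771)/2 = 4 + (1/2)*(-7423296/2867) = 4 - 3711648/2867 = -3700180/2867 ≈ -1290.6)
V/K(Y(-5, 11)) = -3700180/2867/(-5) = -3700180/2867*(-1/5) = 740036/2867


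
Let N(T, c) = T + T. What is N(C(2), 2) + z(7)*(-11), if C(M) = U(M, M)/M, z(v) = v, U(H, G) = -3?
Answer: -80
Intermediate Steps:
C(M) = -3/M
N(T, c) = 2*T
N(C(2), 2) + z(7)*(-11) = 2*(-3/2) + 7*(-11) = 2*(-3*1/2) - 77 = 2*(-3/2) - 77 = -3 - 77 = -80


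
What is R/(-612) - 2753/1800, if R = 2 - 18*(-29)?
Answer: -73001/30600 ≈ -2.3857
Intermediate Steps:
R = 524 (R = 2 + 522 = 524)
R/(-612) - 2753/1800 = 524/(-612) - 2753/1800 = 524*(-1/612) - 2753*1/1800 = -131/153 - 2753/1800 = -73001/30600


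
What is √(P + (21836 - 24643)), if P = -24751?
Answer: 3*I*√3062 ≈ 166.01*I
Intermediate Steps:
√(P + (21836 - 24643)) = √(-24751 + (21836 - 24643)) = √(-24751 - 2807) = √(-27558) = 3*I*√3062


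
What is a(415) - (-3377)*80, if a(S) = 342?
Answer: 270502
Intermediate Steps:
a(415) - (-3377)*80 = 342 - (-3377)*80 = 342 - 1*(-270160) = 342 + 270160 = 270502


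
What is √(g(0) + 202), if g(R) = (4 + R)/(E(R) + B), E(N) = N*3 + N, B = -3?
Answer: √1806/3 ≈ 14.166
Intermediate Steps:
E(N) = 4*N (E(N) = 3*N + N = 4*N)
g(R) = (4 + R)/(-3 + 4*R) (g(R) = (4 + R)/(4*R - 3) = (4 + R)/(-3 + 4*R))
√(g(0) + 202) = √((4 + 0)/(-3 + 4*0) + 202) = √(4/(-3 + 0) + 202) = √(4/(-3) + 202) = √(-⅓*4 + 202) = √(-4/3 + 202) = √(602/3) = √1806/3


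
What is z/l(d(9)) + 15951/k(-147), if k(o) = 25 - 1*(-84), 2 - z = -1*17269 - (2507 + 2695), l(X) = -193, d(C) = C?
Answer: 628986/21037 ≈ 29.899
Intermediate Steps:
z = 22473 (z = 2 - (-1*17269 - (2507 + 2695)) = 2 - (-17269 - 1*5202) = 2 - (-17269 - 5202) = 2 - 1*(-22471) = 2 + 22471 = 22473)
k(o) = 109 (k(o) = 25 + 84 = 109)
z/l(d(9)) + 15951/k(-147) = 22473/(-193) + 15951/109 = 22473*(-1/193) + 15951*(1/109) = -22473/193 + 15951/109 = 628986/21037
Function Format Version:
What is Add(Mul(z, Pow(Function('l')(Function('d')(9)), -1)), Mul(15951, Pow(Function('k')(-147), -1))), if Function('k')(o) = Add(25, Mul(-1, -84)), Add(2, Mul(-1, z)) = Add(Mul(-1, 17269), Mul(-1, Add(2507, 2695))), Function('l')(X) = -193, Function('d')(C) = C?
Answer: Rational(628986, 21037) ≈ 29.899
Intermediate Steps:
z = 22473 (z = Add(2, Mul(-1, Add(Mul(-1, 17269), Mul(-1, Add(2507, 2695))))) = Add(2, Mul(-1, Add(-17269, Mul(-1, 5202)))) = Add(2, Mul(-1, Add(-17269, -5202))) = Add(2, Mul(-1, -22471)) = Add(2, 22471) = 22473)
Function('k')(o) = 109 (Function('k')(o) = Add(25, 84) = 109)
Add(Mul(z, Pow(Function('l')(Function('d')(9)), -1)), Mul(15951, Pow(Function('k')(-147), -1))) = Add(Mul(22473, Pow(-193, -1)), Mul(15951, Pow(109, -1))) = Add(Mul(22473, Rational(-1, 193)), Mul(15951, Rational(1, 109))) = Add(Rational(-22473, 193), Rational(15951, 109)) = Rational(628986, 21037)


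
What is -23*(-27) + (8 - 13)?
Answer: 616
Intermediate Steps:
-23*(-27) + (8 - 13) = 621 - 5 = 616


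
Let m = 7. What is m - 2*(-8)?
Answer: 23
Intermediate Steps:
m - 2*(-8) = 7 - 2*(-8) = 7 + 16 = 23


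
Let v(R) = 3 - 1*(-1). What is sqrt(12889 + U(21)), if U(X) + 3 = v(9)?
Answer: sqrt(12890) ≈ 113.53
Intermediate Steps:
v(R) = 4 (v(R) = 3 + 1 = 4)
U(X) = 1 (U(X) = -3 + 4 = 1)
sqrt(12889 + U(21)) = sqrt(12889 + 1) = sqrt(12890)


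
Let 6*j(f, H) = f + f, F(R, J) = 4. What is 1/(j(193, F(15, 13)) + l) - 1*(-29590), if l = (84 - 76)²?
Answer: 11392153/385 ≈ 29590.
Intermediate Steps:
j(f, H) = f/3 (j(f, H) = (f + f)/6 = (2*f)/6 = f/3)
l = 64 (l = 8² = 64)
1/(j(193, F(15, 13)) + l) - 1*(-29590) = 1/((⅓)*193 + 64) - 1*(-29590) = 1/(193/3 + 64) + 29590 = 1/(385/3) + 29590 = 3/385 + 29590 = 11392153/385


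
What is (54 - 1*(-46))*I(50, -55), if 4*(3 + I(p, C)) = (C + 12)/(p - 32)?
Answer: -6475/18 ≈ -359.72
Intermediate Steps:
I(p, C) = -3 + (12 + C)/(4*(-32 + p)) (I(p, C) = -3 + ((C + 12)/(p - 32))/4 = -3 + ((12 + C)/(-32 + p))/4 = -3 + (12 + C)/(4*(-32 + p)))
(54 - 1*(-46))*I(50, -55) = (54 - 1*(-46))*((396 - 55 - 12*50)/(4*(-32 + 50))) = (54 + 46)*((¼)*(396 - 55 - 600)/18) = 100*((¼)*(1/18)*(-259)) = 100*(-259/72) = -6475/18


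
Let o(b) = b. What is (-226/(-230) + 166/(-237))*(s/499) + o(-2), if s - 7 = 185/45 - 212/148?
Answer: -9032975077/4528881585 ≈ -1.9945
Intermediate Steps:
s = 3223/333 (s = 7 + (185/45 - 212/148) = 7 + (185*(1/45) - 212*1/148) = 7 + (37/9 - 53/37) = 7 + 892/333 = 3223/333 ≈ 9.6787)
(-226/(-230) + 166/(-237))*(s/499) + o(-2) = (-226/(-230) + 166/(-237))*((3223/333)/499) - 2 = (-226*(-1/230) + 166*(-1/237))*((3223/333)*(1/499)) - 2 = (113/115 - 166/237)*(3223/166167) - 2 = (7691/27255)*(3223/166167) - 2 = 24788093/4528881585 - 2 = -9032975077/4528881585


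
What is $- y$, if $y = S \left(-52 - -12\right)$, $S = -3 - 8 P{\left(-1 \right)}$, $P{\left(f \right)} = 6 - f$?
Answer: $-2360$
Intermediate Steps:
$S = -59$ ($S = -3 - 8 \left(6 - -1\right) = -3 - 8 \left(6 + 1\right) = -3 - 56 = -59$)
$y = 2360$ ($y = - 59 \left(-52 - -12\right) = - 59 \left(-52 + \left(-5 + 17\right)\right) = - 59 \left(-52 + 12\right) = \left(-59\right) \left(-40\right) = 2360$)
$- y = \left(-1\right) 2360 = -2360$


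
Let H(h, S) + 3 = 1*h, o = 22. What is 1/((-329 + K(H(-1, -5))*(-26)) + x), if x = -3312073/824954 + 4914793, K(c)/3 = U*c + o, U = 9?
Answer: 824954/4055104272351 ≈ 2.0344e-7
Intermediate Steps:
H(h, S) = -3 + h (H(h, S) = -3 + 1*h = -3 + h)
K(c) = 66 + 27*c (K(c) = 3*(9*c + 22) = 3*(22 + 9*c) = 66 + 27*c)
x = 4054474832449/824954 (x = -3312073*1/824954 + 4914793 = -3312073/824954 + 4914793 = 4054474832449/824954 ≈ 4.9148e+6)
1/((-329 + K(H(-1, -5))*(-26)) + x) = 1/((-329 + (66 + 27*(-3 - 1))*(-26)) + 4054474832449/824954) = 1/((-329 + (66 + 27*(-4))*(-26)) + 4054474832449/824954) = 1/((-329 + (66 - 108)*(-26)) + 4054474832449/824954) = 1/((-329 - 42*(-26)) + 4054474832449/824954) = 1/((-329 + 1092) + 4054474832449/824954) = 1/(763 + 4054474832449/824954) = 1/(4055104272351/824954) = 824954/4055104272351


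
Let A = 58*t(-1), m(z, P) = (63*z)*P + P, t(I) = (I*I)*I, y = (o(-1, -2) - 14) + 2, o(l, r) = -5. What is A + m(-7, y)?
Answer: 7422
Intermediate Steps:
y = -17 (y = (-5 - 14) + 2 = -19 + 2 = -17)
t(I) = I**3 (t(I) = I**2*I = I**3)
m(z, P) = P + 63*P*z (m(z, P) = 63*P*z + P = P + 63*P*z)
A = -58 (A = 58*(-1)**3 = 58*(-1) = -58)
A + m(-7, y) = -58 - 17*(1 + 63*(-7)) = -58 - 17*(1 - 441) = -58 - 17*(-440) = -58 + 7480 = 7422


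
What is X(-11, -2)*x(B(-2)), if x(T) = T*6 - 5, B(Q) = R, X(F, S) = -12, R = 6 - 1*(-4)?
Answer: -660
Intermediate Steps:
R = 10 (R = 6 + 4 = 10)
B(Q) = 10
x(T) = -5 + 6*T (x(T) = 6*T - 5 = -5 + 6*T)
X(-11, -2)*x(B(-2)) = -12*(-5 + 6*10) = -12*(-5 + 60) = -12*55 = -660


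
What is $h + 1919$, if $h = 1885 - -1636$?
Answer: $5440$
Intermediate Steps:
$h = 3521$ ($h = 1885 + 1636 = 3521$)
$h + 1919 = 3521 + 1919 = 5440$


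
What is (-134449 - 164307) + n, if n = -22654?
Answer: -321410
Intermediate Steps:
(-134449 - 164307) + n = (-134449 - 164307) - 22654 = -298756 - 22654 = -321410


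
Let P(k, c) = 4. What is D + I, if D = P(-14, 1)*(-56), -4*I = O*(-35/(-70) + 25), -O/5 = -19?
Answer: -6637/8 ≈ -829.63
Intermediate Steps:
O = 95 (O = -5*(-19) = 95)
I = -4845/8 (I = -95*(-35/(-70) + 25)/4 = -95*(-35*(-1/70) + 25)/4 = -95*(½ + 25)/4 = -95*51/(4*2) = -¼*4845/2 = -4845/8 ≈ -605.63)
D = -224 (D = 4*(-56) = -224)
D + I = -224 - 4845/8 = -6637/8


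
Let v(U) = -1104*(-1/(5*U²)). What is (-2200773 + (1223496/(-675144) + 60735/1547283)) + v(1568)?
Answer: -8177680764084601940587/3715819021983040 ≈ -2.2008e+6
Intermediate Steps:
v(U) = 1104/(5*U²) (v(U) = -1104*(-1/(5*U²)) = -(-1104)/(5*U²) = 1104/(5*U²))
(-2200773 + (1223496/(-675144) + 60735/1547283)) + v(1568) = (-2200773 + (1223496/(-675144) + 60735/1547283)) + (1104/5)/1568² = (-2200773 + (1223496*(-1/675144) + 60735*(1/1547283))) + (1104/5)*(1/2458624) = (-2200773 + (-16993/9377 + 20245/515761)) + 69/768320 = (-2200773 - 8574489308/4836290897) + 69/768320 = -10643587000752689/4836290897 + 69/768320 = -8177680764084601940587/3715819021983040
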